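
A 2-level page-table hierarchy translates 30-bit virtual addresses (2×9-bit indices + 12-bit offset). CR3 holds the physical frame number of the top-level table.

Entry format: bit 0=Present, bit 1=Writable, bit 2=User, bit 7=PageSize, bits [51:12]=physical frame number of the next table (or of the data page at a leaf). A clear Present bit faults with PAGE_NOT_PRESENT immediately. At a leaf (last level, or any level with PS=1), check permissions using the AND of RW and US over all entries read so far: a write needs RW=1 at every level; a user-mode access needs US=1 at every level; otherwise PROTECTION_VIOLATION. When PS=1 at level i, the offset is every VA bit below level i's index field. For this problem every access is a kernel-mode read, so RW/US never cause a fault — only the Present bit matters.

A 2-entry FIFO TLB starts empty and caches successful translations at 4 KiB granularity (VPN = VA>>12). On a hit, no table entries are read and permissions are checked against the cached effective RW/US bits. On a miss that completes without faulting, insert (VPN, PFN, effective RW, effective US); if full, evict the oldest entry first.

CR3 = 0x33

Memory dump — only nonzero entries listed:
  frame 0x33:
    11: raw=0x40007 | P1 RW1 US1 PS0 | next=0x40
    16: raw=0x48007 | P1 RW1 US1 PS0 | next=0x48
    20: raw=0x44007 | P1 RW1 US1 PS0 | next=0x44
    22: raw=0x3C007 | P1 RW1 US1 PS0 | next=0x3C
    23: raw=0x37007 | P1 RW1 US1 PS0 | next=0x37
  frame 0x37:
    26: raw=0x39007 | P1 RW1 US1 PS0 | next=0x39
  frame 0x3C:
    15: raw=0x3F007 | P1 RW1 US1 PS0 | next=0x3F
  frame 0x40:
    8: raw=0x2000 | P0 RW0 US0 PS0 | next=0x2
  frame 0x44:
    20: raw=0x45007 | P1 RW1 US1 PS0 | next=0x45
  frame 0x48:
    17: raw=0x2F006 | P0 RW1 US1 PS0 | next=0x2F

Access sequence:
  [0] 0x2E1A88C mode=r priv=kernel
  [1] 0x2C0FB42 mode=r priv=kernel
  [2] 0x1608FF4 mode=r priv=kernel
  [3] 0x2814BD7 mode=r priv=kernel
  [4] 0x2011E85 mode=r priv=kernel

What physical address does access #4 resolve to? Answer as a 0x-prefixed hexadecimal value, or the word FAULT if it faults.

Trace:
#0 VA=0x2E1A88C (r,kernel):
  L0 @0x33[23] → 0x37007  P=1,RW=1,US=1,PS=0
  L1 @0x37[26] → 0x39007  P=1,RW=1,US=1,PS=0
  ⇒ phys 0x3988C  [2 reads]
#1 VA=0x2C0FB42 (r,kernel):
  L0 @0x33[22] → 0x3C007  P=1,RW=1,US=1,PS=0
  L1 @0x3C[15] → 0x3F007  P=1,RW=1,US=1,PS=0
  ⇒ phys 0x3FB42  [2 reads]
#2 VA=0x1608FF4 (r,kernel):
  L0 @0x33[11] → 0x40007  P=1,RW=1,US=1,PS=0
  L1 @0x40[8] → 0x2000  P=0,RW=0,US=0,PS=0
  → PAGE_NOT_PRESENT  (2 entries read)
#3 VA=0x2814BD7 (r,kernel):
  L0 @0x33[20] → 0x44007  P=1,RW=1,US=1,PS=0
  L1 @0x44[20] → 0x45007  P=1,RW=1,US=1,PS=0
  ⇒ phys 0x45BD7  [2 reads]
#4 VA=0x2011E85 (r,kernel):
  L0 @0x33[16] → 0x48007  P=1,RW=1,US=1,PS=0
  L1 @0x48[17] → 0x2F006  P=0,RW=1,US=1,PS=0
  → PAGE_NOT_PRESENT  (2 entries read)

Access #4 PA: FAULT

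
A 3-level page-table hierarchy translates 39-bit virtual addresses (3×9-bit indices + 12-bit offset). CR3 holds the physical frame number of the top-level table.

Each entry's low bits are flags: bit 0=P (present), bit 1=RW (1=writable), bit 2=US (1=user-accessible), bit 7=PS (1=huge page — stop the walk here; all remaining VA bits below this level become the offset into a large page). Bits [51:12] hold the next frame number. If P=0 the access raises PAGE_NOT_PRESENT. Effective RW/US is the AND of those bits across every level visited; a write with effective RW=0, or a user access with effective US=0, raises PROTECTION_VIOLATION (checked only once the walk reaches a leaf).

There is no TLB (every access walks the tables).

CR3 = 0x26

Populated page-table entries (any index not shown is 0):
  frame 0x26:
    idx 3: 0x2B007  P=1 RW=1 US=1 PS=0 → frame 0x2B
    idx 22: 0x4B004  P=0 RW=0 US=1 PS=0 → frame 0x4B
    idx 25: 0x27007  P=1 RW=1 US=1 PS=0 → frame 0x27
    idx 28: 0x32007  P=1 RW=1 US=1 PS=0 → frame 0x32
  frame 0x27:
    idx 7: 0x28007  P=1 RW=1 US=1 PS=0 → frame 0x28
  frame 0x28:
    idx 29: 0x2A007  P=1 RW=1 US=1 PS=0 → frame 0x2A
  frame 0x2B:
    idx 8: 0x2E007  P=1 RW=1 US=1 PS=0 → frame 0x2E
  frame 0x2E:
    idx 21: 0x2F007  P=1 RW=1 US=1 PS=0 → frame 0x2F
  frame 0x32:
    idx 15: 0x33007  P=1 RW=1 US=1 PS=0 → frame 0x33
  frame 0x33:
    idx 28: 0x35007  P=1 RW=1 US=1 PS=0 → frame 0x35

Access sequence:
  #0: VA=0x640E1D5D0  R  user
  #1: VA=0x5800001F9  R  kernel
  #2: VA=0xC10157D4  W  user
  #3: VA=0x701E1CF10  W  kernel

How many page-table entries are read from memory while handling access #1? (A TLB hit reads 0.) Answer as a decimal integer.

Per-access translation:
#0 VA=0x640E1D5D0 (r,user):
  [0] read 0x26 idx=25: raw=0x27007 flags P=1 W=1 U=1 S=0
  [1] read 0x27 idx=7: raw=0x28007 flags P=1 W=1 U=1 S=0
  [2] read 0x28 idx=29: raw=0x2A007 flags P=1 W=1 U=1 S=0
  ✓ 0x2A5D0  — 3 lookups
#1 VA=0x5800001F9 (r,kernel):
  [0] read 0x26 idx=22: raw=0x4B004 flags P=0 W=0 U=1 S=0
  → PAGE_NOT_PRESENT  (1 entries read)
#2 VA=0xC10157D4 (w,user):
  [0] read 0x26 idx=3: raw=0x2B007 flags P=1 W=1 U=1 S=0
  [1] read 0x2B idx=8: raw=0x2E007 flags P=1 W=1 U=1 S=0
  [2] read 0x2E idx=21: raw=0x2F007 flags P=1 W=1 U=1 S=0
  ✓ 0x2F7D4  — 3 lookups
#3 VA=0x701E1CF10 (w,kernel):
  [0] read 0x26 idx=28: raw=0x32007 flags P=1 W=1 U=1 S=0
  [1] read 0x32 idx=15: raw=0x33007 flags P=1 W=1 U=1 S=0
  [2] read 0x33 idx=28: raw=0x35007 flags P=1 W=1 U=1 S=0
  ✓ 0x35F10  — 3 lookups

Entries read for #1: 1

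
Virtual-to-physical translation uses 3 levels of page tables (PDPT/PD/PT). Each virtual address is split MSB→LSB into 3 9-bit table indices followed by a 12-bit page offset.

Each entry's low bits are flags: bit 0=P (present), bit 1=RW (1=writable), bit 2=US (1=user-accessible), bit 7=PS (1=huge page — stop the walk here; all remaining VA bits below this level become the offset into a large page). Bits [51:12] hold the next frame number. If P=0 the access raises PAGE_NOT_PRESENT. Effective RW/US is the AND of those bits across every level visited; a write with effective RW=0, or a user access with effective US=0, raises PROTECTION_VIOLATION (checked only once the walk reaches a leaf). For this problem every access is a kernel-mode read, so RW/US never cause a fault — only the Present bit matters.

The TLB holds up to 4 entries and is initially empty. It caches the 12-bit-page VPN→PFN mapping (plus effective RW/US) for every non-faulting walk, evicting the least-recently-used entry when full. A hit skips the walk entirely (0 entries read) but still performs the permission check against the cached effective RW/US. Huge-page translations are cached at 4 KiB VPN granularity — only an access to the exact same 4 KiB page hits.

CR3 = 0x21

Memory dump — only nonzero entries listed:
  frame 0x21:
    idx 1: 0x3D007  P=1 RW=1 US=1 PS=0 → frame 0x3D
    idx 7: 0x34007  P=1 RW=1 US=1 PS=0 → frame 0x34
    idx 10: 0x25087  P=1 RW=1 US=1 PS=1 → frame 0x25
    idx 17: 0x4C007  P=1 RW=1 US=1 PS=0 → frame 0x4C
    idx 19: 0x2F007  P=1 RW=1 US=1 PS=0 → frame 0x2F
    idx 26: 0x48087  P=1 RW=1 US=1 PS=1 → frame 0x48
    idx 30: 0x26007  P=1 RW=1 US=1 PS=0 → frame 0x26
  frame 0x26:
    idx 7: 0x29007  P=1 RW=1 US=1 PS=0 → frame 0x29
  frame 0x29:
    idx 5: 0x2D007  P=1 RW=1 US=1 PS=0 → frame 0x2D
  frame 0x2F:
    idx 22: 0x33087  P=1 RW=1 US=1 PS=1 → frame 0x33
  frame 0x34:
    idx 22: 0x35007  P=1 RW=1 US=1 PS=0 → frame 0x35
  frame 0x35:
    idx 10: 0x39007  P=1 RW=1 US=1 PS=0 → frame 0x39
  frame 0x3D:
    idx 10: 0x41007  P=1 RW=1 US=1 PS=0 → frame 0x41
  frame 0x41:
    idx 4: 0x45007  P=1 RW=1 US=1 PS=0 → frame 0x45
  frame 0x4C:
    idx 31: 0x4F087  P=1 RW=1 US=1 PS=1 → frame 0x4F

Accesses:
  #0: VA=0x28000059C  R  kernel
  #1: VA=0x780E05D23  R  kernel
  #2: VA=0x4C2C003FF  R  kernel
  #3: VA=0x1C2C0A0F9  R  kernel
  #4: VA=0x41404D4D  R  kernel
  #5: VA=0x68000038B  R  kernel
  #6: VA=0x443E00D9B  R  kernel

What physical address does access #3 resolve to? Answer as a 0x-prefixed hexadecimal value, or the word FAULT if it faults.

Trace:
#0 VA=0x28000059C (r,kernel):
  lvl0: tbl 0x21, slot 10 ⇒ 0x25087 (P1/RW1/US1/PS1)
  ⇒ phys 0x2559C (huge @L0)  [1 reads]
#1 VA=0x780E05D23 (r,kernel):
  lvl0: tbl 0x21, slot 30 ⇒ 0x26007 (P1/RW1/US1/PS0)
  lvl1: tbl 0x26, slot 7 ⇒ 0x29007 (P1/RW1/US1/PS0)
  lvl2: tbl 0x29, slot 5 ⇒ 0x2D007 (P1/RW1/US1/PS0)
  ⇒ phys 0x2DD23  [3 reads]
#2 VA=0x4C2C003FF (r,kernel):
  lvl0: tbl 0x21, slot 19 ⇒ 0x2F007 (P1/RW1/US1/PS0)
  lvl1: tbl 0x2F, slot 22 ⇒ 0x33087 (P1/RW1/US1/PS1)
  ⇒ phys 0x333FF (huge @L1)  [2 reads]
#3 VA=0x1C2C0A0F9 (r,kernel):
  lvl0: tbl 0x21, slot 7 ⇒ 0x34007 (P1/RW1/US1/PS0)
  lvl1: tbl 0x34, slot 22 ⇒ 0x35007 (P1/RW1/US1/PS0)
  lvl2: tbl 0x35, slot 10 ⇒ 0x39007 (P1/RW1/US1/PS0)
  ⇒ phys 0x390F9  [3 reads]
#4 VA=0x41404D4D (r,kernel):
  lvl0: tbl 0x21, slot 1 ⇒ 0x3D007 (P1/RW1/US1/PS0)
  lvl1: tbl 0x3D, slot 10 ⇒ 0x41007 (P1/RW1/US1/PS0)
  lvl2: tbl 0x41, slot 4 ⇒ 0x45007 (P1/RW1/US1/PS0)
  ⇒ phys 0x45D4D  [3 reads]
#5 VA=0x68000038B (r,kernel):
  lvl0: tbl 0x21, slot 26 ⇒ 0x48087 (P1/RW1/US1/PS1)
  ⇒ phys 0x4838B (huge @L0)  [1 reads]
#6 VA=0x443E00D9B (r,kernel):
  lvl0: tbl 0x21, slot 17 ⇒ 0x4C007 (P1/RW1/US1/PS0)
  lvl1: tbl 0x4C, slot 31 ⇒ 0x4F087 (P1/RW1/US1/PS1)
  ⇒ phys 0x4FD9B (huge @L1)  [2 reads]

Access #3 PA: 0x390F9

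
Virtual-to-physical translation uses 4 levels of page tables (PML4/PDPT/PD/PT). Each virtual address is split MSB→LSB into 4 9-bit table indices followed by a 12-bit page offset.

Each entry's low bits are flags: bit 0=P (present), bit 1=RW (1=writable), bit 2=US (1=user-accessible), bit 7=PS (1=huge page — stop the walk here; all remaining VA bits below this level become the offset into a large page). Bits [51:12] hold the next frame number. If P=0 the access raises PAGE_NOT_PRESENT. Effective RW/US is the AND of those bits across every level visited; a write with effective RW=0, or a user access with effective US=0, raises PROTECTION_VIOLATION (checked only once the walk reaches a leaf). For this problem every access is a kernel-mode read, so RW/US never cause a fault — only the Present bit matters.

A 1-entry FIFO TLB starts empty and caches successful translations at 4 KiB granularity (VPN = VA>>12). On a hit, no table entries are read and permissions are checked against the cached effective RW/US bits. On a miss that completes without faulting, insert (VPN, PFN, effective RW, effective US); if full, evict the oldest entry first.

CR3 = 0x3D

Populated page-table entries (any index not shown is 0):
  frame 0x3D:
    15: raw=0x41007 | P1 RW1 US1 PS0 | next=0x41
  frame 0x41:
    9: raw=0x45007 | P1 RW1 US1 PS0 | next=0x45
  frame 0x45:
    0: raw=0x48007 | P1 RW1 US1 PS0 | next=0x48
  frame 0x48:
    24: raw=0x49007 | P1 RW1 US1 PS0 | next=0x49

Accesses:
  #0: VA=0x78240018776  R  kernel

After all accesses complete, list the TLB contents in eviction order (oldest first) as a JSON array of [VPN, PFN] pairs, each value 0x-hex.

Per-access translation:
#0 VA=0x78240018776 (r,kernel):
  [0] read 0x3D idx=15: raw=0x41007 flags P=1 W=1 U=1 S=0
  [1] read 0x41 idx=9: raw=0x45007 flags P=1 W=1 U=1 S=0
  [2] read 0x45 idx=0: raw=0x48007 flags P=1 W=1 U=1 S=0
  [3] read 0x48 idx=24: raw=0x49007 flags P=1 W=1 U=1 S=0
  ⇒ phys 0x49776  [4 reads]

TLB: [["0x78240018", "0x49"]]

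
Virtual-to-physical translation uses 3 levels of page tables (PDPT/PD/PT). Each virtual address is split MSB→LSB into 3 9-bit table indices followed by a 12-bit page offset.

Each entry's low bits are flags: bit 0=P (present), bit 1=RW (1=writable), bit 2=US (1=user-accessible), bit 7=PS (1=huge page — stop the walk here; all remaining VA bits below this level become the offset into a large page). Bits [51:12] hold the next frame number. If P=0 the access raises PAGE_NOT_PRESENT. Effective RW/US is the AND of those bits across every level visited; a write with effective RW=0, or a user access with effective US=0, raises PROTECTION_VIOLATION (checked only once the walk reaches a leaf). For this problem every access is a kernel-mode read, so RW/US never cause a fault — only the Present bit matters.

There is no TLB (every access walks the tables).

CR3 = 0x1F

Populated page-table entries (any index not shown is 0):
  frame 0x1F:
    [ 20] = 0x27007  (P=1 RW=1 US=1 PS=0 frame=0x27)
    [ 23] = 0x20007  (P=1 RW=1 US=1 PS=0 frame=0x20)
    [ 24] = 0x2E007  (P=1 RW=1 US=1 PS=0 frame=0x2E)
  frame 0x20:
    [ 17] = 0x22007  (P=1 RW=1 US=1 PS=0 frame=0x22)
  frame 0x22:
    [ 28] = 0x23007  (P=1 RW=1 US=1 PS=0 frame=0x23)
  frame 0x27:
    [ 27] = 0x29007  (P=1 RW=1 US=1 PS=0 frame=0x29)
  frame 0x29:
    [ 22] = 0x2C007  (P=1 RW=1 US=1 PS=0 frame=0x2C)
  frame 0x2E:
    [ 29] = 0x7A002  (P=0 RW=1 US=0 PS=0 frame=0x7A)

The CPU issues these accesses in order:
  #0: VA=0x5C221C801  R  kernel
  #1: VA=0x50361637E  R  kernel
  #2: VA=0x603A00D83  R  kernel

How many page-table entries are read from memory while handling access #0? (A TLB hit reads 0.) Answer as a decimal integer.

Per-access translation:
#0 VA=0x5C221C801 (r,kernel):
  L0 @0x1F[23] → 0x20007  P=1,RW=1,US=1,PS=0
  L1 @0x20[17] → 0x22007  P=1,RW=1,US=1,PS=0
  L2 @0x22[28] → 0x23007  P=1,RW=1,US=1,PS=0
  ✓ 0x23801  — 3 lookups
#1 VA=0x50361637E (r,kernel):
  L0 @0x1F[20] → 0x27007  P=1,RW=1,US=1,PS=0
  L1 @0x27[27] → 0x29007  P=1,RW=1,US=1,PS=0
  L2 @0x29[22] → 0x2C007  P=1,RW=1,US=1,PS=0
  ✓ 0x2C37E  — 3 lookups
#2 VA=0x603A00D83 (r,kernel):
  L0 @0x1F[24] → 0x2E007  P=1,RW=1,US=1,PS=0
  L1 @0x2E[29] → 0x7A002  P=0,RW=1,US=0,PS=0
  ⇒ fault: PAGE_NOT_PRESENT  — 2 lookups

Entries read for #0: 3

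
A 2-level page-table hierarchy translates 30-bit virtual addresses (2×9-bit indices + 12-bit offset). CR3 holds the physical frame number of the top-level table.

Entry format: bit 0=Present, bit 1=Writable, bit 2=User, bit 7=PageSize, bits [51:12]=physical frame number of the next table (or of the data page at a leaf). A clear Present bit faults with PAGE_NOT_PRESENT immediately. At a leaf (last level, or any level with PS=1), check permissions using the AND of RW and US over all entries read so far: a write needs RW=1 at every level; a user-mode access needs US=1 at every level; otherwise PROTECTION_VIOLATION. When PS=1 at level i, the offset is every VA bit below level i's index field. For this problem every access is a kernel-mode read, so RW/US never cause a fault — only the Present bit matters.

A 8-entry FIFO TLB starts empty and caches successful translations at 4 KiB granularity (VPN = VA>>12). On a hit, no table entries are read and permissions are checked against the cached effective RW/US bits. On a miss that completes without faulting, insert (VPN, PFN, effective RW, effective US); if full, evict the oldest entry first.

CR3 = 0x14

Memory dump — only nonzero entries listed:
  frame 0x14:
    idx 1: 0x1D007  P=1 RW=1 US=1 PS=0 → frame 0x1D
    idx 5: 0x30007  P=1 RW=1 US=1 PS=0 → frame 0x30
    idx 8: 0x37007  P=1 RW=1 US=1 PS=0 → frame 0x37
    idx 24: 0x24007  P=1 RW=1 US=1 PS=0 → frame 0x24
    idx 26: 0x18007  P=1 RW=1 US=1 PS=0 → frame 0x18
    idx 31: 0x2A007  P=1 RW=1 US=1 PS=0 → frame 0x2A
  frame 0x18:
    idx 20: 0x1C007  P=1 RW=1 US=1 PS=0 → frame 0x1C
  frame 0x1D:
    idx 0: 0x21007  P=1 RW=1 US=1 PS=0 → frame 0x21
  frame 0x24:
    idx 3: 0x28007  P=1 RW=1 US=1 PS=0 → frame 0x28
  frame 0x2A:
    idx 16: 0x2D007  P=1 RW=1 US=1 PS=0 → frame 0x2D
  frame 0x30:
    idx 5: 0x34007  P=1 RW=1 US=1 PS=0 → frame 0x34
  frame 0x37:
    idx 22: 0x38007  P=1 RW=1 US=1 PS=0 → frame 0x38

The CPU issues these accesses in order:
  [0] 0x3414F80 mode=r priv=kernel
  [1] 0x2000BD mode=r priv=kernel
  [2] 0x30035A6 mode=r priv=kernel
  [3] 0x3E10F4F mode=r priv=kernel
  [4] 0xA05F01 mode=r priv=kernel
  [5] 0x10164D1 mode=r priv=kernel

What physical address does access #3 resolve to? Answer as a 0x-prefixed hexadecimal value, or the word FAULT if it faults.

Per-access translation:
#0 VA=0x3414F80 (r,kernel):
  L0 @0x14[26] → 0x18007  P=1,RW=1,US=1,PS=0
  L1 @0x18[20] → 0x1C007  P=1,RW=1,US=1,PS=0
  ⇒ phys 0x1CF80  [2 reads]
#1 VA=0x2000BD (r,kernel):
  L0 @0x14[1] → 0x1D007  P=1,RW=1,US=1,PS=0
  L1 @0x1D[0] → 0x21007  P=1,RW=1,US=1,PS=0
  ⇒ phys 0x210BD  [2 reads]
#2 VA=0x30035A6 (r,kernel):
  L0 @0x14[24] → 0x24007  P=1,RW=1,US=1,PS=0
  L1 @0x24[3] → 0x28007  P=1,RW=1,US=1,PS=0
  ⇒ phys 0x285A6  [2 reads]
#3 VA=0x3E10F4F (r,kernel):
  L0 @0x14[31] → 0x2A007  P=1,RW=1,US=1,PS=0
  L1 @0x2A[16] → 0x2D007  P=1,RW=1,US=1,PS=0
  ⇒ phys 0x2DF4F  [2 reads]
#4 VA=0xA05F01 (r,kernel):
  L0 @0x14[5] → 0x30007  P=1,RW=1,US=1,PS=0
  L1 @0x30[5] → 0x34007  P=1,RW=1,US=1,PS=0
  ⇒ phys 0x34F01  [2 reads]
#5 VA=0x10164D1 (r,kernel):
  L0 @0x14[8] → 0x37007  P=1,RW=1,US=1,PS=0
  L1 @0x37[22] → 0x38007  P=1,RW=1,US=1,PS=0
  ⇒ phys 0x384D1  [2 reads]

Access #3 PA: 0x2DF4F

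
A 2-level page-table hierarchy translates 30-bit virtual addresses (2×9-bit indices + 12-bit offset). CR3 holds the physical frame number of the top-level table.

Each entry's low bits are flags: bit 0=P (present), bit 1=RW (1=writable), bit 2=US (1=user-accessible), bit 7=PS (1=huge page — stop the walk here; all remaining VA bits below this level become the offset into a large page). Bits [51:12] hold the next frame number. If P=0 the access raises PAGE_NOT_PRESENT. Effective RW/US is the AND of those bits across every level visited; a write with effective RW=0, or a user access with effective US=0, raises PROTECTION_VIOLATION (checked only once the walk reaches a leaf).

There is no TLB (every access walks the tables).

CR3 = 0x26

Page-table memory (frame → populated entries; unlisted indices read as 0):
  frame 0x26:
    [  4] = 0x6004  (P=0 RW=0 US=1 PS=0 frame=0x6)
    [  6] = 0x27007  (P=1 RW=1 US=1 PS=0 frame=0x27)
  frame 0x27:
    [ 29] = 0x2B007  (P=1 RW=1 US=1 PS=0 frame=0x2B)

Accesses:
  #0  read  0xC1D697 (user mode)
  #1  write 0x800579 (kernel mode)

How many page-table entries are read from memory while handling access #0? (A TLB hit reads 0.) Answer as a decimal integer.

Per-access translation:
#0 VA=0xC1D697 (r,user):
  [0] read 0x26 idx=6: raw=0x27007 flags P=1 W=1 U=1 S=0
  [1] read 0x27 idx=29: raw=0x2B007 flags P=1 W=1 U=1 S=0
  ⇒ phys 0x2B697  [2 reads]
#1 VA=0x800579 (w,kernel):
  [0] read 0x26 idx=4: raw=0x6004 flags P=0 W=0 U=1 S=0
  ✗ PAGE_NOT_PRESENT  [1 reads]

Entries read for #0: 2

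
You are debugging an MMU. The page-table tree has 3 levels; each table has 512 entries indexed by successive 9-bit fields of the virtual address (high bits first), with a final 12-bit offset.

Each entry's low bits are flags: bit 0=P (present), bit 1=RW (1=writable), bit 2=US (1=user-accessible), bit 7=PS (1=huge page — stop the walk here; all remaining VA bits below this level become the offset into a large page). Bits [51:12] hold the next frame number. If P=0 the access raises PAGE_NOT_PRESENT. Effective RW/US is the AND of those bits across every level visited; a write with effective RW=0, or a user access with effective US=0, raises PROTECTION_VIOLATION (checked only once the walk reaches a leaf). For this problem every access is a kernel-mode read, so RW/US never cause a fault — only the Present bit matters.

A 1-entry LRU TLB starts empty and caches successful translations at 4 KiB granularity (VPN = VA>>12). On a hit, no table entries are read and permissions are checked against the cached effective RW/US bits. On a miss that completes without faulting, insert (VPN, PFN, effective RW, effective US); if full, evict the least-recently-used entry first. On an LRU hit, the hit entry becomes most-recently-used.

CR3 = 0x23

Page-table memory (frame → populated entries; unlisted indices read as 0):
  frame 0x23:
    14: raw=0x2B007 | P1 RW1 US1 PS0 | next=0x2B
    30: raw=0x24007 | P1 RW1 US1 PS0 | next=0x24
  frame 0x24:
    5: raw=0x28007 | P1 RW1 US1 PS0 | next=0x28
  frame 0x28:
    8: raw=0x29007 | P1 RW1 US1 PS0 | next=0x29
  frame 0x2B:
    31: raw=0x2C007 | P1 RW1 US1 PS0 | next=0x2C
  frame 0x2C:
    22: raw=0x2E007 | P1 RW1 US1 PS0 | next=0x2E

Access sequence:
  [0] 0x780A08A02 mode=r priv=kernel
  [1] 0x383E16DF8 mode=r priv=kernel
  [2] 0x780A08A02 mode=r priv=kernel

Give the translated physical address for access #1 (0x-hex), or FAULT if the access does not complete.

Walk each access:
#0 VA=0x780A08A02 (r,kernel):
  L0: frame=0x23 idx=30 entry=0x24007 [P=1 RW=1 US=1 PS=0]
  L1: frame=0x24 idx=5 entry=0x28007 [P=1 RW=1 US=1 PS=0]
  L2: frame=0x28 idx=8 entry=0x29007 [P=1 RW=1 US=1 PS=0]
  → PA=0x29A02  (3 entries read)
#1 VA=0x383E16DF8 (r,kernel):
  L0: frame=0x23 idx=14 entry=0x2B007 [P=1 RW=1 US=1 PS=0]
  L1: frame=0x2B idx=31 entry=0x2C007 [P=1 RW=1 US=1 PS=0]
  L2: frame=0x2C idx=22 entry=0x2E007 [P=1 RW=1 US=1 PS=0]
  → PA=0x2EDF8  (3 entries read)
#2 VA=0x780A08A02 (r,kernel):
  L0: frame=0x23 idx=30 entry=0x24007 [P=1 RW=1 US=1 PS=0]
  L1: frame=0x24 idx=5 entry=0x28007 [P=1 RW=1 US=1 PS=0]
  L2: frame=0x28 idx=8 entry=0x29007 [P=1 RW=1 US=1 PS=0]
  → PA=0x29A02  (3 entries read)

Access #1 PA: 0x2EDF8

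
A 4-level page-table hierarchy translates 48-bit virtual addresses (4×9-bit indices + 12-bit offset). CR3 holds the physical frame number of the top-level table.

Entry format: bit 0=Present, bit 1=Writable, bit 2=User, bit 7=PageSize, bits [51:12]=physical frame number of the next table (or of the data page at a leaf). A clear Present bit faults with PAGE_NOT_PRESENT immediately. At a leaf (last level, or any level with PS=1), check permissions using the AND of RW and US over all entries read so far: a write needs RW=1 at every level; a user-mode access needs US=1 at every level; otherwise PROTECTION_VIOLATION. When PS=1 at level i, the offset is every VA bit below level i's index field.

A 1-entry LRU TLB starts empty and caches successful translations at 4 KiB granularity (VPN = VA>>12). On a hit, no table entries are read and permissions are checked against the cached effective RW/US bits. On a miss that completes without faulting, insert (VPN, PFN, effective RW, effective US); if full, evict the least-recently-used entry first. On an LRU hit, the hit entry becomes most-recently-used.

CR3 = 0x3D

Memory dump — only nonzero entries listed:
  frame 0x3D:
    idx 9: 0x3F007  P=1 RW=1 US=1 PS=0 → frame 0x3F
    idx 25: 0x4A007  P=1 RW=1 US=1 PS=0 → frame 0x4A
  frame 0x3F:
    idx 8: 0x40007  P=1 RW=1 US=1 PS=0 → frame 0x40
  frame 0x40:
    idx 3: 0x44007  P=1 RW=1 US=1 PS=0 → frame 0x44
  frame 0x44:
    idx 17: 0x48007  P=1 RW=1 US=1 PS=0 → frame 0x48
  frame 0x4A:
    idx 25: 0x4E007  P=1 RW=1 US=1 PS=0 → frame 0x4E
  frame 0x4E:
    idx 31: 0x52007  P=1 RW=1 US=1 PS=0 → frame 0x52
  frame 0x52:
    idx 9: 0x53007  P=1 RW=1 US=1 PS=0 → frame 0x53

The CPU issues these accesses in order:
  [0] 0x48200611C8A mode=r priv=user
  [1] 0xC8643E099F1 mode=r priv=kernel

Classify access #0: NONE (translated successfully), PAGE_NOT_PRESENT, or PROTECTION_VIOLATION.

Walk each access:
#0 VA=0x48200611C8A (r,user):
  [0] read 0x3D idx=9: raw=0x3F007 flags P=1 W=1 U=1 S=0
  [1] read 0x3F idx=8: raw=0x40007 flags P=1 W=1 U=1 S=0
  [2] read 0x40 idx=3: raw=0x44007 flags P=1 W=1 U=1 S=0
  [3] read 0x44 idx=17: raw=0x48007 flags P=1 W=1 U=1 S=0
  ⇒ phys 0x48C8A  [4 reads]
#1 VA=0xC8643E099F1 (r,kernel):
  [0] read 0x3D idx=25: raw=0x4A007 flags P=1 W=1 U=1 S=0
  [1] read 0x4A idx=25: raw=0x4E007 flags P=1 W=1 U=1 S=0
  [2] read 0x4E idx=31: raw=0x52007 flags P=1 W=1 U=1 S=0
  [3] read 0x52 idx=9: raw=0x53007 flags P=1 W=1 U=1 S=0
  ⇒ phys 0x539F1  [4 reads]

Access #0 fault: NONE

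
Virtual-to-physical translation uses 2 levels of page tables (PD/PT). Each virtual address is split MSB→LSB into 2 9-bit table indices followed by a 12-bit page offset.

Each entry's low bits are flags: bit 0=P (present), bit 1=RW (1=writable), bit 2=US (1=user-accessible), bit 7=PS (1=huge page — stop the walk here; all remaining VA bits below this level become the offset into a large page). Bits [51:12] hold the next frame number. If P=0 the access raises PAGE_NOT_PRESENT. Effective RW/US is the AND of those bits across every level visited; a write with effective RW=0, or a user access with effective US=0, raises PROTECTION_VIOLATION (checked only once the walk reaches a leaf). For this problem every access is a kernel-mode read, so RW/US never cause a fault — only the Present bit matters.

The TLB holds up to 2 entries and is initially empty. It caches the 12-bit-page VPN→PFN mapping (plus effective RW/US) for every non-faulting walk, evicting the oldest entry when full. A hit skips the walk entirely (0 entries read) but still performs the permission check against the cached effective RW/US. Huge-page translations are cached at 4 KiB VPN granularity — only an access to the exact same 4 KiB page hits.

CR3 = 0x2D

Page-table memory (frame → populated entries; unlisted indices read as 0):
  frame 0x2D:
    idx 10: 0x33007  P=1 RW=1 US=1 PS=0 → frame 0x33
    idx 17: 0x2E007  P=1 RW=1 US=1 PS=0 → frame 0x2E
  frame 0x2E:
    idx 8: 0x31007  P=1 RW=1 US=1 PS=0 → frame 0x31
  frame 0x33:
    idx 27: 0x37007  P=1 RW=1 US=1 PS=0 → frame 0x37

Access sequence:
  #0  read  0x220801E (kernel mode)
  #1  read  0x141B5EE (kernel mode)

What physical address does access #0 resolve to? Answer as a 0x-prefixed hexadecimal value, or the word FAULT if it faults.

Walk each access:
#0 VA=0x220801E (r,kernel):
  lvl0: tbl 0x2D, slot 17 ⇒ 0x2E007 (P1/RW1/US1/PS0)
  lvl1: tbl 0x2E, slot 8 ⇒ 0x31007 (P1/RW1/US1/PS0)
  → PA=0x3101E  (2 entries read)
#1 VA=0x141B5EE (r,kernel):
  lvl0: tbl 0x2D, slot 10 ⇒ 0x33007 (P1/RW1/US1/PS0)
  lvl1: tbl 0x33, slot 27 ⇒ 0x37007 (P1/RW1/US1/PS0)
  → PA=0x375EE  (2 entries read)

Access #0 PA: 0x3101E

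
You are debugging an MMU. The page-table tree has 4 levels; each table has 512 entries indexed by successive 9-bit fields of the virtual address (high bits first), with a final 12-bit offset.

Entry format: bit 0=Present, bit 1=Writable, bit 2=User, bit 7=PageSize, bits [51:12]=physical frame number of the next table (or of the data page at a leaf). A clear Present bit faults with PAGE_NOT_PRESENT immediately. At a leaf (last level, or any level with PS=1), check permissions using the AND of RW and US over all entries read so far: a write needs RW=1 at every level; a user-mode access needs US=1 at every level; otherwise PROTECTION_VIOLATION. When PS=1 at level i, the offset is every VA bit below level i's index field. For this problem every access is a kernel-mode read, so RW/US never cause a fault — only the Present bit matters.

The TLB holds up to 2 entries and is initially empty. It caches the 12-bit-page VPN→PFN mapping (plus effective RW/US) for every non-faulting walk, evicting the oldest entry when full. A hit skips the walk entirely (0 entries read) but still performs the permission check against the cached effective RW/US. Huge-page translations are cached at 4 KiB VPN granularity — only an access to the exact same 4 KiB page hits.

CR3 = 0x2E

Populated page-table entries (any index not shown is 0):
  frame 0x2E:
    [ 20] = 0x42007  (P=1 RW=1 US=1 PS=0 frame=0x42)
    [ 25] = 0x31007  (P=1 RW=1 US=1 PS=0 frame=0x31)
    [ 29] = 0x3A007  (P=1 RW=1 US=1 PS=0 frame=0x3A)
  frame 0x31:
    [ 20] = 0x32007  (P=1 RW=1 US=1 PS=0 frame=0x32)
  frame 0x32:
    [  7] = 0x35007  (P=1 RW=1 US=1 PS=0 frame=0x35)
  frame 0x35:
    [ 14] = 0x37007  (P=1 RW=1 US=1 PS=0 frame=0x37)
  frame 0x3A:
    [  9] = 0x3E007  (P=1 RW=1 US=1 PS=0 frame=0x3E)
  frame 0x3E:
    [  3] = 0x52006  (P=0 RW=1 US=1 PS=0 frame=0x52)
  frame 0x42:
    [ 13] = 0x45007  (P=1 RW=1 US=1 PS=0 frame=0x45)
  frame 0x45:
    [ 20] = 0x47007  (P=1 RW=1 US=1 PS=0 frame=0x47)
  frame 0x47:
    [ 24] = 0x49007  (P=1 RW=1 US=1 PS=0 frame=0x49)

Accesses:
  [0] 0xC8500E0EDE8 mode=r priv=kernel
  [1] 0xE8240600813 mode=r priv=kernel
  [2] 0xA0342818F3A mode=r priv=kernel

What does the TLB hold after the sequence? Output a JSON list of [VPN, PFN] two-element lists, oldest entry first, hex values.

Per-access translation:
#0 VA=0xC8500E0EDE8 (r,kernel):
  lvl0: tbl 0x2E, slot 25 ⇒ 0x31007 (P1/RW1/US1/PS0)
  lvl1: tbl 0x31, slot 20 ⇒ 0x32007 (P1/RW1/US1/PS0)
  lvl2: tbl 0x32, slot 7 ⇒ 0x35007 (P1/RW1/US1/PS0)
  lvl3: tbl 0x35, slot 14 ⇒ 0x37007 (P1/RW1/US1/PS0)
  ⇒ phys 0x37DE8  [4 reads]
#1 VA=0xE8240600813 (r,kernel):
  lvl0: tbl 0x2E, slot 29 ⇒ 0x3A007 (P1/RW1/US1/PS0)
  lvl1: tbl 0x3A, slot 9 ⇒ 0x3E007 (P1/RW1/US1/PS0)
  lvl2: tbl 0x3E, slot 3 ⇒ 0x52006 (P0/RW1/US1/PS0)
  → PAGE_NOT_PRESENT  (3 entries read)
#2 VA=0xA0342818F3A (r,kernel):
  lvl0: tbl 0x2E, slot 20 ⇒ 0x42007 (P1/RW1/US1/PS0)
  lvl1: tbl 0x42, slot 13 ⇒ 0x45007 (P1/RW1/US1/PS0)
  lvl2: tbl 0x45, slot 20 ⇒ 0x47007 (P1/RW1/US1/PS0)
  lvl3: tbl 0x47, slot 24 ⇒ 0x49007 (P1/RW1/US1/PS0)
  ⇒ phys 0x49F3A  [4 reads]

TLB: [["0xC8500E0E", "0x37"], ["0xA0342818", "0x49"]]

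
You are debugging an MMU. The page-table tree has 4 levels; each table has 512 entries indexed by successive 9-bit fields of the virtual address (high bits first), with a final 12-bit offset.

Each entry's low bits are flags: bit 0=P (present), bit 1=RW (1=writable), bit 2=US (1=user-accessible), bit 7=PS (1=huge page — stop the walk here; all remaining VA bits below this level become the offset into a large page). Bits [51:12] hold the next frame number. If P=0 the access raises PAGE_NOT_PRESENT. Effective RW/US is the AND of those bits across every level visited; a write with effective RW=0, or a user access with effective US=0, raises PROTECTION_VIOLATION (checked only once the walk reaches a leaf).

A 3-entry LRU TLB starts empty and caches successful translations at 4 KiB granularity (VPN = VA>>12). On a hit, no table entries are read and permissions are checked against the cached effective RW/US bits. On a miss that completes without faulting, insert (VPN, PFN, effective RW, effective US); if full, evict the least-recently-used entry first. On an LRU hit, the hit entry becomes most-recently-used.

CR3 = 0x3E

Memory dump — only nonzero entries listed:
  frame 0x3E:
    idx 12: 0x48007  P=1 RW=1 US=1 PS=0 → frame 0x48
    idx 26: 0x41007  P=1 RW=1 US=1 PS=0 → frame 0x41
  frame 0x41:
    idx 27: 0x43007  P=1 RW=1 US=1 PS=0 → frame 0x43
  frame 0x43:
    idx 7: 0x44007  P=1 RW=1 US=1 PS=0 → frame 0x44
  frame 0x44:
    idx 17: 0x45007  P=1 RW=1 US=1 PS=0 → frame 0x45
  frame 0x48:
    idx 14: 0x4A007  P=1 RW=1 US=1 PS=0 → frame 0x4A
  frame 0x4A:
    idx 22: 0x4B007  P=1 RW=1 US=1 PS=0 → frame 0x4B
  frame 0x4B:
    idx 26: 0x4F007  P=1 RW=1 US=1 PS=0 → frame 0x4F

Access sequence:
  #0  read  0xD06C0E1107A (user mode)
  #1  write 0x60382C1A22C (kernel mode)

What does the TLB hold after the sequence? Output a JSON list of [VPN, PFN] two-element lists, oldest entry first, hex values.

Per-access translation:
#0 VA=0xD06C0E1107A (r,user):
  L0 @0x3E[26] → 0x41007  P=1,RW=1,US=1,PS=0
  L1 @0x41[27] → 0x43007  P=1,RW=1,US=1,PS=0
  L2 @0x43[7] → 0x44007  P=1,RW=1,US=1,PS=0
  L3 @0x44[17] → 0x45007  P=1,RW=1,US=1,PS=0
  → PA=0x4507A  (4 entries read)
#1 VA=0x60382C1A22C (w,kernel):
  L0 @0x3E[12] → 0x48007  P=1,RW=1,US=1,PS=0
  L1 @0x48[14] → 0x4A007  P=1,RW=1,US=1,PS=0
  L2 @0x4A[22] → 0x4B007  P=1,RW=1,US=1,PS=0
  L3 @0x4B[26] → 0x4F007  P=1,RW=1,US=1,PS=0
  → PA=0x4F22C  (4 entries read)

TLB: [["0xD06C0E11", "0x45"], ["0x60382C1A", "0x4F"]]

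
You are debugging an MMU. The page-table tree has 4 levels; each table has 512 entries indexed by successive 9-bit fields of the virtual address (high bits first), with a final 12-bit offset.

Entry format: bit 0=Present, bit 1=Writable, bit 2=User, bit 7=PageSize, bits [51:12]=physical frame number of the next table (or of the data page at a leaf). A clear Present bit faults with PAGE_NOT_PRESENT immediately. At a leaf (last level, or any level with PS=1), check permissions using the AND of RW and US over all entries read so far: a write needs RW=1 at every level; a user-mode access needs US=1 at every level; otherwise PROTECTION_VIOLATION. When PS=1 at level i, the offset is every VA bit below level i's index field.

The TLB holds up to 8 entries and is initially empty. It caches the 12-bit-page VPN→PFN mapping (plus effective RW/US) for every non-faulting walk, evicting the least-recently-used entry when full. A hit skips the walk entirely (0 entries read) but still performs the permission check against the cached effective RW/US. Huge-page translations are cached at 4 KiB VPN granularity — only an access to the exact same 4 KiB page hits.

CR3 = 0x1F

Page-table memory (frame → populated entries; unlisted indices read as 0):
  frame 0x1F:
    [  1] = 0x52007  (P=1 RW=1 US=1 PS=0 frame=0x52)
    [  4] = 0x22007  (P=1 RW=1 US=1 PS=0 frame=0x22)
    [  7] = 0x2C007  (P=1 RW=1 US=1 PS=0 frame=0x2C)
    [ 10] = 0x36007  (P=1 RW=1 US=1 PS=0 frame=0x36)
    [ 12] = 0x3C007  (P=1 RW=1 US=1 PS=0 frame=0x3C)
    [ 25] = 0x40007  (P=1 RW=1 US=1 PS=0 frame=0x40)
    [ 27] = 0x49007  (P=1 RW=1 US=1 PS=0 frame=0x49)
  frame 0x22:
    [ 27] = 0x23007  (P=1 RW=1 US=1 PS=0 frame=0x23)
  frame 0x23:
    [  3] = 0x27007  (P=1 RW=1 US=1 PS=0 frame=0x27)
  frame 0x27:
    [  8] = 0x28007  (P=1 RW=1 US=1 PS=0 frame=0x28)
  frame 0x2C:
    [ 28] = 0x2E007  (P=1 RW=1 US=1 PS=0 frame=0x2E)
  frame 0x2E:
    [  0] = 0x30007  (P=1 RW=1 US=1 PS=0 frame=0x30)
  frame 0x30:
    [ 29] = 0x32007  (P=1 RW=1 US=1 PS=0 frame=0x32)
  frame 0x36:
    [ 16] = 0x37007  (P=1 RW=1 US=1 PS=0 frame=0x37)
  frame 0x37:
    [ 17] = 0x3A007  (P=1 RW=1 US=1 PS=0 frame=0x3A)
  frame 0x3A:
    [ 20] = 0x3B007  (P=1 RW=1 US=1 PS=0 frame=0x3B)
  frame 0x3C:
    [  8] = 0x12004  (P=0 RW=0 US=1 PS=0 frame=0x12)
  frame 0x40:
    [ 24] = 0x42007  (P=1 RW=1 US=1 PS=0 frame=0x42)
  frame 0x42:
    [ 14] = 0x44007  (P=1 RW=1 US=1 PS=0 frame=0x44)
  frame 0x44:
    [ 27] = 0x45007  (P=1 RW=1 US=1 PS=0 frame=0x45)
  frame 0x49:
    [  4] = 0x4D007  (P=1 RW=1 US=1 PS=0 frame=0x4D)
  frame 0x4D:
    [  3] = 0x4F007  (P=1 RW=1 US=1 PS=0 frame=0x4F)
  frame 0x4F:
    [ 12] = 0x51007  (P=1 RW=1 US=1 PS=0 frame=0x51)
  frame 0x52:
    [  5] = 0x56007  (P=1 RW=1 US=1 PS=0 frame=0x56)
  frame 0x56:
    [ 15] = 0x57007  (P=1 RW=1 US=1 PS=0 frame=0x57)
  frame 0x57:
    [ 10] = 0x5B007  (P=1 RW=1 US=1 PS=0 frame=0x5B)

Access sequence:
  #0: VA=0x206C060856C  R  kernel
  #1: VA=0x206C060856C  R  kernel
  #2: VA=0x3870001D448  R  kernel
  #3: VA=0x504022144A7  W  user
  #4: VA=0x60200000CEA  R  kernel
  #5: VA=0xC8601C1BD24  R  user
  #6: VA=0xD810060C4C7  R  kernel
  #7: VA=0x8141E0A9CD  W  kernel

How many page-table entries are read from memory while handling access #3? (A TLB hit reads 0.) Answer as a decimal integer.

Walk each access:
#0 VA=0x206C060856C (r,kernel):
  L0: frame=0x1F idx=4 entry=0x22007 [P=1 RW=1 US=1 PS=0]
  L1: frame=0x22 idx=27 entry=0x23007 [P=1 RW=1 US=1 PS=0]
  L2: frame=0x23 idx=3 entry=0x27007 [P=1 RW=1 US=1 PS=0]
  L3: frame=0x27 idx=8 entry=0x28007 [P=1 RW=1 US=1 PS=0]
  → PA=0x2856C  (4 entries read)
#1 VA=0x206C060856C (r,kernel):
  TLB hit vpn=0x206C0608 → PA=0x2856C
#2 VA=0x3870001D448 (r,kernel):
  L0: frame=0x1F idx=7 entry=0x2C007 [P=1 RW=1 US=1 PS=0]
  L1: frame=0x2C idx=28 entry=0x2E007 [P=1 RW=1 US=1 PS=0]
  L2: frame=0x2E idx=0 entry=0x30007 [P=1 RW=1 US=1 PS=0]
  L3: frame=0x30 idx=29 entry=0x32007 [P=1 RW=1 US=1 PS=0]
  → PA=0x32448  (4 entries read)
#3 VA=0x504022144A7 (w,user):
  L0: frame=0x1F idx=10 entry=0x36007 [P=1 RW=1 US=1 PS=0]
  L1: frame=0x36 idx=16 entry=0x37007 [P=1 RW=1 US=1 PS=0]
  L2: frame=0x37 idx=17 entry=0x3A007 [P=1 RW=1 US=1 PS=0]
  L3: frame=0x3A idx=20 entry=0x3B007 [P=1 RW=1 US=1 PS=0]
  → PA=0x3B4A7  (4 entries read)
#4 VA=0x60200000CEA (r,kernel):
  L0: frame=0x1F idx=12 entry=0x3C007 [P=1 RW=1 US=1 PS=0]
  L1: frame=0x3C idx=8 entry=0x12004 [P=0 RW=0 US=1 PS=0]
  → PAGE_NOT_PRESENT  (2 entries read)
#5 VA=0xC8601C1BD24 (r,user):
  L0: frame=0x1F idx=25 entry=0x40007 [P=1 RW=1 US=1 PS=0]
  L1: frame=0x40 idx=24 entry=0x42007 [P=1 RW=1 US=1 PS=0]
  L2: frame=0x42 idx=14 entry=0x44007 [P=1 RW=1 US=1 PS=0]
  L3: frame=0x44 idx=27 entry=0x45007 [P=1 RW=1 US=1 PS=0]
  → PA=0x45D24  (4 entries read)
#6 VA=0xD810060C4C7 (r,kernel):
  L0: frame=0x1F idx=27 entry=0x49007 [P=1 RW=1 US=1 PS=0]
  L1: frame=0x49 idx=4 entry=0x4D007 [P=1 RW=1 US=1 PS=0]
  L2: frame=0x4D idx=3 entry=0x4F007 [P=1 RW=1 US=1 PS=0]
  L3: frame=0x4F idx=12 entry=0x51007 [P=1 RW=1 US=1 PS=0]
  → PA=0x514C7  (4 entries read)
#7 VA=0x8141E0A9CD (w,kernel):
  L0: frame=0x1F idx=1 entry=0x52007 [P=1 RW=1 US=1 PS=0]
  L1: frame=0x52 idx=5 entry=0x56007 [P=1 RW=1 US=1 PS=0]
  L2: frame=0x56 idx=15 entry=0x57007 [P=1 RW=1 US=1 PS=0]
  L3: frame=0x57 idx=10 entry=0x5B007 [P=1 RW=1 US=1 PS=0]
  → PA=0x5B9CD  (4 entries read)

Entries read for #3: 4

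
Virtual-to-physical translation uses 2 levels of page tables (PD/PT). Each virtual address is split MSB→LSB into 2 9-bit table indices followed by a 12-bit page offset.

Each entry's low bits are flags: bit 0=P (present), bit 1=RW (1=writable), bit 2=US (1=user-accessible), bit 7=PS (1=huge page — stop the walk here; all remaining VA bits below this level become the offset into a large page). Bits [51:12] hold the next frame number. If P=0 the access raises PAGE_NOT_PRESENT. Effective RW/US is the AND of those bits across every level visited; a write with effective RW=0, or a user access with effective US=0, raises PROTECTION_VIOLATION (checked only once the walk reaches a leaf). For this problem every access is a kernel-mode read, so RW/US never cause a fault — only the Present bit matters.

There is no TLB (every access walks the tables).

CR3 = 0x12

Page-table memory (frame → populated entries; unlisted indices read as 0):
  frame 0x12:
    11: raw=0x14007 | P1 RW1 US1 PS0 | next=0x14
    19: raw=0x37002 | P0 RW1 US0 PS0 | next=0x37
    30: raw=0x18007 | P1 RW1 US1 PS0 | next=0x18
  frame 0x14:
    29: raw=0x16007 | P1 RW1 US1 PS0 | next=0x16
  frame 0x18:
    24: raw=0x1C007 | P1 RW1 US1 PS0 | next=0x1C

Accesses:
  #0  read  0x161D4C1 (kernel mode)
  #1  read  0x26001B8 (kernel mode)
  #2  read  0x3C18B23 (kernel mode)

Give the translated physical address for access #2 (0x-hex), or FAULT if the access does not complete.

Walk each access:
#0 VA=0x161D4C1 (r,kernel):
  lvl0: tbl 0x12, slot 11 ⇒ 0x14007 (P1/RW1/US1/PS0)
  lvl1: tbl 0x14, slot 29 ⇒ 0x16007 (P1/RW1/US1/PS0)
  ✓ 0x164C1  — 2 lookups
#1 VA=0x26001B8 (r,kernel):
  lvl0: tbl 0x12, slot 19 ⇒ 0x37002 (P0/RW1/US0/PS0)
  → PAGE_NOT_PRESENT  (1 entries read)
#2 VA=0x3C18B23 (r,kernel):
  lvl0: tbl 0x12, slot 30 ⇒ 0x18007 (P1/RW1/US1/PS0)
  lvl1: tbl 0x18, slot 24 ⇒ 0x1C007 (P1/RW1/US1/PS0)
  ✓ 0x1CB23  — 2 lookups

Access #2 PA: 0x1CB23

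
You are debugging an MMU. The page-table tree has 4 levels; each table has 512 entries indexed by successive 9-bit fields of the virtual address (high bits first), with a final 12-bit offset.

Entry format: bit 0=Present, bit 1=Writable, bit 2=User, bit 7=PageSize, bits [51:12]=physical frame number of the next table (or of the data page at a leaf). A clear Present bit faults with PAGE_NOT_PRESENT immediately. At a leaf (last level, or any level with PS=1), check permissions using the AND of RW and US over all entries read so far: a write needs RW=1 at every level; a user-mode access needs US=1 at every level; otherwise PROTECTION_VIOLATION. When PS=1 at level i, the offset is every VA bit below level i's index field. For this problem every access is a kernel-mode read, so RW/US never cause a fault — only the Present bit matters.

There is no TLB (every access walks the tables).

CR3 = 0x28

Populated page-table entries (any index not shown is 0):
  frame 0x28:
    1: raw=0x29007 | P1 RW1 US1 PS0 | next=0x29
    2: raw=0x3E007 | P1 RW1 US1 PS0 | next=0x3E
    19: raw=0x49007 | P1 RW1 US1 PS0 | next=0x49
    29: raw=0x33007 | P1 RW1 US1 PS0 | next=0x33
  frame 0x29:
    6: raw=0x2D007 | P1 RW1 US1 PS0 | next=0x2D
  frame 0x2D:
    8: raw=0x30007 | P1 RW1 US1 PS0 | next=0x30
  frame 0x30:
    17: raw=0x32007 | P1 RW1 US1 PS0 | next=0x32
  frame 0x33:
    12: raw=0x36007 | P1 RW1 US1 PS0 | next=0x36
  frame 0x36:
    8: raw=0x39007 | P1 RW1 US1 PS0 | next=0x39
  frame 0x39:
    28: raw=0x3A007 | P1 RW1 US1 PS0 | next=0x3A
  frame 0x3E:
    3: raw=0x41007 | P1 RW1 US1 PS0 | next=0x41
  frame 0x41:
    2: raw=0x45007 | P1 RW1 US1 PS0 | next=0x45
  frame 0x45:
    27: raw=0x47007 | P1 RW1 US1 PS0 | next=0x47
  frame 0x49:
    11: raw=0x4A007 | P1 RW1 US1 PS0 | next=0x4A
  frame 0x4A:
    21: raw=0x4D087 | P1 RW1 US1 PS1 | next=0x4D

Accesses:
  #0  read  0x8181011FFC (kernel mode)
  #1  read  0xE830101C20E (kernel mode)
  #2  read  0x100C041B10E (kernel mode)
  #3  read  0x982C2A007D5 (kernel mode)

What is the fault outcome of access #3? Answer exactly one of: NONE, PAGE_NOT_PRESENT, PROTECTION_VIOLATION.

Walk each access:
#0 VA=0x8181011FFC (r,kernel):
  [0] read 0x28 idx=1: raw=0x29007 flags P=1 W=1 U=1 S=0
  [1] read 0x29 idx=6: raw=0x2D007 flags P=1 W=1 U=1 S=0
  [2] read 0x2D idx=8: raw=0x30007 flags P=1 W=1 U=1 S=0
  [3] read 0x30 idx=17: raw=0x32007 flags P=1 W=1 U=1 S=0
  ✓ 0x32FFC  — 4 lookups
#1 VA=0xE830101C20E (r,kernel):
  [0] read 0x28 idx=29: raw=0x33007 flags P=1 W=1 U=1 S=0
  [1] read 0x33 idx=12: raw=0x36007 flags P=1 W=1 U=1 S=0
  [2] read 0x36 idx=8: raw=0x39007 flags P=1 W=1 U=1 S=0
  [3] read 0x39 idx=28: raw=0x3A007 flags P=1 W=1 U=1 S=0
  ✓ 0x3A20E  — 4 lookups
#2 VA=0x100C041B10E (r,kernel):
  [0] read 0x28 idx=2: raw=0x3E007 flags P=1 W=1 U=1 S=0
  [1] read 0x3E idx=3: raw=0x41007 flags P=1 W=1 U=1 S=0
  [2] read 0x41 idx=2: raw=0x45007 flags P=1 W=1 U=1 S=0
  [3] read 0x45 idx=27: raw=0x47007 flags P=1 W=1 U=1 S=0
  ✓ 0x4710E  — 4 lookups
#3 VA=0x982C2A007D5 (r,kernel):
  [0] read 0x28 idx=19: raw=0x49007 flags P=1 W=1 U=1 S=0
  [1] read 0x49 idx=11: raw=0x4A007 flags P=1 W=1 U=1 S=0
  [2] read 0x4A idx=21: raw=0x4D087 flags P=1 W=1 U=1 S=1
  ✓ 0x4D7D5 (huge @L2)  — 3 lookups

Access #3 fault: NONE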